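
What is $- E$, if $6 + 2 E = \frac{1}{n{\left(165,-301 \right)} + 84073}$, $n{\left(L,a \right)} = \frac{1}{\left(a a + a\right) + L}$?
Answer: $\frac{45633893211}{15211327892} \approx 3.0$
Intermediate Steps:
$n{\left(L,a \right)} = \frac{1}{L + a + a^{2}}$ ($n{\left(L,a \right)} = \frac{1}{\left(a^{2} + a\right) + L} = \frac{1}{\left(a + a^{2}\right) + L} = \frac{1}{L + a + a^{2}}$)
$E = - \frac{45633893211}{15211327892}$ ($E = -3 + \frac{1}{2 \left(\frac{1}{165 - 301 + \left(-301\right)^{2}} + 84073\right)} = -3 + \frac{1}{2 \left(\frac{1}{165 - 301 + 90601} + 84073\right)} = -3 + \frac{1}{2 \left(\frac{1}{90465} + 84073\right)} = -3 + \frac{1}{2 \cdot \frac{7605663946}{90465}} = -3 + \frac{1}{2} \cdot \frac{90465}{7605663946} = -3 + \frac{90465}{15211327892} = - \frac{45633893211}{15211327892} \approx -3.0$)
$- E = \left(-1\right) \left(- \frac{45633893211}{15211327892}\right) = \frac{45633893211}{15211327892}$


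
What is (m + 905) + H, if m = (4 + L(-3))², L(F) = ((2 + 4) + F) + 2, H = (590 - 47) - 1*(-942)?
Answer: 2471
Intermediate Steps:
H = 1485 (H = 543 + 942 = 1485)
L(F) = 8 + F (L(F) = (6 + F) + 2 = 8 + F)
m = 81 (m = (4 + (8 - 3))² = (4 + 5)² = 9² = 81)
(m + 905) + H = (81 + 905) + 1485 = 986 + 1485 = 2471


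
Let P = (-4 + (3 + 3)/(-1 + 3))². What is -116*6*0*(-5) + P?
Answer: 1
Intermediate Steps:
P = 1 (P = (-4 + 6/2)² = (-4 + 6*(½))² = (-4 + 3)² = (-1)² = 1)
-116*6*0*(-5) + P = -116*6*0*(-5) + 1 = -0*(-5) + 1 = -116*0 + 1 = 0 + 1 = 1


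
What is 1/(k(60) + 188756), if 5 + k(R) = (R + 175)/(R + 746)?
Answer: 806/152133541 ≈ 5.2980e-6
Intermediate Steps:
k(R) = -5 + (175 + R)/(746 + R) (k(R) = -5 + (R + 175)/(R + 746) = -5 + (175 + R)/(746 + R))
1/(k(60) + 188756) = 1/((-3555 - 4*60)/(746 + 60) + 188756) = 1/((-3555 - 240)/806 + 188756) = 1/((1/806)*(-3795) + 188756) = 1/(-3795/806 + 188756) = 1/(152133541/806) = 806/152133541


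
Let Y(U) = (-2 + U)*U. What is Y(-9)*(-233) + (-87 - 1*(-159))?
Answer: -22995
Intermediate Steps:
Y(U) = U*(-2 + U)
Y(-9)*(-233) + (-87 - 1*(-159)) = -9*(-2 - 9)*(-233) + (-87 - 1*(-159)) = -9*(-11)*(-233) + (-87 + 159) = 99*(-233) + 72 = -23067 + 72 = -22995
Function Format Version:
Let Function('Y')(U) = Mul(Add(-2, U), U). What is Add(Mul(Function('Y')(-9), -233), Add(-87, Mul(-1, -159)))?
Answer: -22995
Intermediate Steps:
Function('Y')(U) = Mul(U, Add(-2, U))
Add(Mul(Function('Y')(-9), -233), Add(-87, Mul(-1, -159))) = Add(Mul(Mul(-9, Add(-2, -9)), -233), Add(-87, Mul(-1, -159))) = Add(Mul(Mul(-9, -11), -233), Add(-87, 159)) = Add(Mul(99, -233), 72) = Add(-23067, 72) = -22995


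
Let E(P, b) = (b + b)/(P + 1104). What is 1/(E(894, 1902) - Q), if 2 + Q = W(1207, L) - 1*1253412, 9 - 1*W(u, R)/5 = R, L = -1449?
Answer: 333/414959926 ≈ 8.0249e-7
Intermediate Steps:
W(u, R) = 45 - 5*R
Q = -1246124 (Q = -2 + ((45 - 5*(-1449)) - 1*1253412) = -2 + ((45 + 7245) - 1253412) = -2 + (7290 - 1253412) = -2 - 1246122 = -1246124)
E(P, b) = 2*b/(1104 + P) (E(P, b) = (2*b)/(1104 + P) = 2*b/(1104 + P))
1/(E(894, 1902) - Q) = 1/(2*1902/(1104 + 894) - 1*(-1246124)) = 1/(2*1902/1998 + 1246124) = 1/(2*1902*(1/1998) + 1246124) = 1/(634/333 + 1246124) = 1/(414959926/333) = 333/414959926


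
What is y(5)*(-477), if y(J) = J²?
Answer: -11925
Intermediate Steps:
y(5)*(-477) = 5²*(-477) = 25*(-477) = -11925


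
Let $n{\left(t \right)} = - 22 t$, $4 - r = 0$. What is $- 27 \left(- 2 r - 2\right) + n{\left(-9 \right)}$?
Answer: $468$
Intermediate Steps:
$r = 4$ ($r = 4 - 0 = 4 + 0 = 4$)
$- 27 \left(- 2 r - 2\right) + n{\left(-9 \right)} = - 27 \left(\left(-2\right) 4 - 2\right) - -198 = - 27 \left(-8 - 2\right) + 198 = \left(-27\right) \left(-10\right) + 198 = 270 + 198 = 468$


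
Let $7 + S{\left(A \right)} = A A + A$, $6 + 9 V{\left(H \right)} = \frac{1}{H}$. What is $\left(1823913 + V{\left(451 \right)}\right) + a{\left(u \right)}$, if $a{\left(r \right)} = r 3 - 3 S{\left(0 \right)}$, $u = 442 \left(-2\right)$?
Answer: $\frac{7392580933}{4059} \approx 1.8213 \cdot 10^{6}$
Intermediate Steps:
$V{\left(H \right)} = - \frac{2}{3} + \frac{1}{9 H}$
$u = -884$
$S{\left(A \right)} = -7 + A + A^{2}$ ($S{\left(A \right)} = -7 + \left(A A + A\right) = -7 + \left(A^{2} + A\right) = -7 + \left(A + A^{2}\right) = -7 + A + A^{2}$)
$a{\left(r \right)} = 21 + 3 r$ ($a{\left(r \right)} = r 3 - 3 \left(-7 + 0 + 0^{2}\right) = 3 r - 3 \left(-7 + 0 + 0\right) = 3 r - -21 = 3 r + 21 = 21 + 3 r$)
$\left(1823913 + V{\left(451 \right)}\right) + a{\left(u \right)} = \left(1823913 + \frac{1 - 2706}{9 \cdot 451}\right) + \left(21 + 3 \left(-884\right)\right) = \left(1823913 + \frac{1}{9} \cdot \frac{1}{451} \left(1 - 2706\right)\right) + \left(21 - 2652\right) = \left(1823913 + \frac{1}{9} \cdot \frac{1}{451} \left(-2705\right)\right) - 2631 = \left(1823913 - \frac{2705}{4059}\right) - 2631 = \frac{7403260162}{4059} - 2631 = \frac{7392580933}{4059}$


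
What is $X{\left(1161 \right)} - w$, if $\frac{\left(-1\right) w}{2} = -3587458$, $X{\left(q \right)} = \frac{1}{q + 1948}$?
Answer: $- \frac{22306813843}{3109} \approx -7.1749 \cdot 10^{6}$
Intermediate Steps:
$X{\left(q \right)} = \frac{1}{1948 + q}$
$w = 7174916$ ($w = \left(-2\right) \left(-3587458\right) = 7174916$)
$X{\left(1161 \right)} - w = \frac{1}{1948 + 1161} - 7174916 = \frac{1}{3109} - 7174916 = - \frac{22306813843}{3109}$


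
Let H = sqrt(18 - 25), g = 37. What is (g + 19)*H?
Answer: 56*I*sqrt(7) ≈ 148.16*I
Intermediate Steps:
H = I*sqrt(7) (H = sqrt(-7) = I*sqrt(7) ≈ 2.6458*I)
(g + 19)*H = (37 + 19)*(I*sqrt(7)) = 56*(I*sqrt(7)) = 56*I*sqrt(7)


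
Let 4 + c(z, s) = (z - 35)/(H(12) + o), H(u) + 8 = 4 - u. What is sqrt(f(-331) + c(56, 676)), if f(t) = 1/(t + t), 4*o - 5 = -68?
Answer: 3*I*sqrt(3662179366)/84074 ≈ 2.1594*I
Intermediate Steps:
o = -63/4 (o = 5/4 + (1/4)*(-68) = 5/4 - 17 = -63/4 ≈ -15.750)
H(u) = -4 - u (H(u) = -8 + (4 - u) = -4 - u)
c(z, s) = -368/127 - 4*z/127 (c(z, s) = -4 + (z - 35)/((-4 - 1*12) - 63/4) = -4 + (-35 + z)/((-4 - 12) - 63/4) = -4 + (-35 + z)/(-16 - 63/4) = -4 + (-35 + z)/(-127/4) = -4 + (-35 + z)*(-4/127) = -4 + (140/127 - 4*z/127) = -368/127 - 4*z/127)
f(t) = 1/(2*t)
sqrt(f(-331) + c(56, 676)) = sqrt((1/2)/(-331) + (-368/127 - 4/127*56)) = sqrt((1/2)*(-1/331) + (-368/127 - 224/127)) = sqrt(-1/662 - 592/127) = sqrt(-392031/84074) = 3*I*sqrt(3662179366)/84074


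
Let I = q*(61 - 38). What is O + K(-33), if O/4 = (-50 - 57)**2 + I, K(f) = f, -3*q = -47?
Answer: 141613/3 ≈ 47204.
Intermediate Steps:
q = 47/3 (q = -1/3*(-47) = 47/3 ≈ 15.667)
I = 1081/3 (I = 47*(61 - 38)/3 = (47/3)*23 = 1081/3 ≈ 360.33)
O = 141712/3 (O = 4*((-50 - 57)**2 + 1081/3) = 4*((-107)**2 + 1081/3) = 4*(11449 + 1081/3) = 4*(35428/3) = 141712/3 ≈ 47237.)
O + K(-33) = 141712/3 - 33 = 141613/3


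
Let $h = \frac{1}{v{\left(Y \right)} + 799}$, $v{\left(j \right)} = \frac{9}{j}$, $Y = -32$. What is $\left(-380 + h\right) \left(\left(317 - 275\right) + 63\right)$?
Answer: $- \frac{1019800740}{25559} \approx -39900.0$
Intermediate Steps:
$h = \frac{32}{25559}$ ($h = \frac{1}{\frac{9}{-32} + 799} = \frac{1}{9 \left(- \frac{1}{32}\right) + 799} = \frac{1}{- \frac{9}{32} + 799} = \frac{1}{\frac{25559}{32}} = \frac{32}{25559} \approx 0.001252$)
$\left(-380 + h\right) \left(\left(317 - 275\right) + 63\right) = \left(-380 + \frac{32}{25559}\right) \left(\left(317 - 275\right) + 63\right) = - \frac{9712388 \left(42 + 63\right)}{25559} = \left(- \frac{9712388}{25559}\right) 105 = - \frac{1019800740}{25559}$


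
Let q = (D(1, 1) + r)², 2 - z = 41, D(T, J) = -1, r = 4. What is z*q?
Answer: -351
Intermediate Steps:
z = -39 (z = 2 - 1*41 = 2 - 41 = -39)
q = 9 (q = (-1 + 4)² = 3² = 9)
z*q = -39*9 = -351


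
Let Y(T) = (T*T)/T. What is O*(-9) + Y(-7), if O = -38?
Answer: 335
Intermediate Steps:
Y(T) = T (Y(T) = T**2/T = T)
O*(-9) + Y(-7) = -38*(-9) - 7 = 342 - 7 = 335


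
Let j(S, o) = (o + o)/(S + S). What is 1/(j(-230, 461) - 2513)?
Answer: -230/578451 ≈ -0.00039761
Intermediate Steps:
j(S, o) = o/S (j(S, o) = (2*o)/((2*S)) = (2*o)*(1/(2*S)) = o/S)
1/(j(-230, 461) - 2513) = 1/(461/(-230) - 2513) = 1/(461*(-1/230) - 2513) = 1/(-461/230 - 2513) = 1/(-578451/230) = -230/578451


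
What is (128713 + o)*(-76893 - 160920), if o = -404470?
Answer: 65578599441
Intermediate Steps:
(128713 + o)*(-76893 - 160920) = (128713 - 404470)*(-76893 - 160920) = -275757*(-237813) = 65578599441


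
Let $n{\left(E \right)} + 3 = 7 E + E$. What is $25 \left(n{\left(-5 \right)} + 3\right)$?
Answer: $-1000$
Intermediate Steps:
$n{\left(E \right)} = -3 + 8 E$ ($n{\left(E \right)} = -3 + \left(7 E + E\right) = -3 + 8 E$)
$25 \left(n{\left(-5 \right)} + 3\right) = 25 \left(\left(-3 + 8 \left(-5\right)\right) + 3\right) = 25 \left(\left(-3 - 40\right) + 3\right) = 25 \left(-43 + 3\right) = 25 \left(-40\right) = -1000$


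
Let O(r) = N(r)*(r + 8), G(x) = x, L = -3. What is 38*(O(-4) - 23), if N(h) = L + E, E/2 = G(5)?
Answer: 190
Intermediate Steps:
E = 10 (E = 2*5 = 10)
N(h) = 7 (N(h) = -3 + 10 = 7)
O(r) = 56 + 7*r (O(r) = 7*(r + 8) = 7*(8 + r) = 56 + 7*r)
38*(O(-4) - 23) = 38*((56 + 7*(-4)) - 23) = 38*((56 - 28) - 23) = 38*(28 - 23) = 38*5 = 190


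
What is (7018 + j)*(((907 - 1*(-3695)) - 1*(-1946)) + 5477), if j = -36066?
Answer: -349302200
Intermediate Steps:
(7018 + j)*(((907 - 1*(-3695)) - 1*(-1946)) + 5477) = (7018 - 36066)*(((907 - 1*(-3695)) - 1*(-1946)) + 5477) = -29048*(((907 + 3695) + 1946) + 5477) = -29048*((4602 + 1946) + 5477) = -29048*(6548 + 5477) = -29048*12025 = -349302200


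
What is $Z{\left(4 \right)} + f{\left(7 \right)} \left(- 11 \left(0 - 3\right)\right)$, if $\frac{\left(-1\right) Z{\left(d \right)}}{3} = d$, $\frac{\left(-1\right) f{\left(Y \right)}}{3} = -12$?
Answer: $1176$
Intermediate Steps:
$f{\left(Y \right)} = 36$ ($f{\left(Y \right)} = \left(-3\right) \left(-12\right) = 36$)
$Z{\left(d \right)} = - 3 d$
$Z{\left(4 \right)} + f{\left(7 \right)} \left(- 11 \left(0 - 3\right)\right) = \left(-3\right) 4 + 36 \left(- 11 \left(0 - 3\right)\right) = -12 + 36 \left(\left(-11\right) \left(-3\right)\right) = -12 + 36 \cdot 33 = -12 + 1188 = 1176$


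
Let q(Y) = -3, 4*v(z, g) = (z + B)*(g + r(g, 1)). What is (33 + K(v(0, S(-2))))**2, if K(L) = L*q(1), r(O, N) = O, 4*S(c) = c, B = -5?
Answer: 13689/16 ≈ 855.56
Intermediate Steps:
S(c) = c/4
v(z, g) = g*(-5 + z)/2 (v(z, g) = ((z - 5)*(g + g))/4 = ((-5 + z)*(2*g))/4 = (2*g*(-5 + z))/4 = g*(-5 + z)/2)
K(L) = -3*L (K(L) = L*(-3) = -3*L)
(33 + K(v(0, S(-2))))**2 = (33 - 3*(1/4)*(-2)*(-5 + 0)/2)**2 = (33 - 3*(-1)*(-5)/(2*2))**2 = (33 - 3*5/4)**2 = (33 - 15/4)**2 = (117/4)**2 = 13689/16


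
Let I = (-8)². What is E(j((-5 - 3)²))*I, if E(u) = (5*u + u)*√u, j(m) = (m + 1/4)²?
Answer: 101847558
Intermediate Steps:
j(m) = (¼ + m)² (j(m) = (m + ¼)² = (¼ + m)²)
E(u) = 6*u^(3/2) (E(u) = (6*u)*√u = 6*u^(3/2))
I = 64
E(j((-5 - 3)²))*I = (6*((1 + 4*(-5 - 3)²)²/16)^(3/2))*64 = (6*((1 + 4*(-8)²)²/16)^(3/2))*64 = (6*((1 + 4*64)²/16)^(3/2))*64 = (6*((1 + 256)²/16)^(3/2))*64 = (6*((1/16)*257²)^(3/2))*64 = (6*((1/16)*66049)^(3/2))*64 = (6*(66049/16)^(3/2))*64 = (6*(16974593/64))*64 = (50923779/32)*64 = 101847558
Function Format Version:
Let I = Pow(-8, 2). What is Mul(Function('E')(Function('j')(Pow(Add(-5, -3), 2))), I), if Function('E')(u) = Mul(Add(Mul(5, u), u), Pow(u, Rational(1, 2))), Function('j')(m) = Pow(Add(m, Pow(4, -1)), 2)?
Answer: 101847558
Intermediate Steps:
Function('j')(m) = Pow(Add(Rational(1, 4), m), 2) (Function('j')(m) = Pow(Add(m, Rational(1, 4)), 2) = Pow(Add(Rational(1, 4), m), 2))
Function('E')(u) = Mul(6, Pow(u, Rational(3, 2))) (Function('E')(u) = Mul(Mul(6, u), Pow(u, Rational(1, 2))) = Mul(6, Pow(u, Rational(3, 2))))
I = 64
Mul(Function('E')(Function('j')(Pow(Add(-5, -3), 2))), I) = Mul(Mul(6, Pow(Mul(Rational(1, 16), Pow(Add(1, Mul(4, Pow(Add(-5, -3), 2))), 2)), Rational(3, 2))), 64) = Mul(Mul(6, Pow(Mul(Rational(1, 16), Pow(Add(1, Mul(4, Pow(-8, 2))), 2)), Rational(3, 2))), 64) = Mul(Mul(6, Pow(Mul(Rational(1, 16), Pow(Add(1, Mul(4, 64)), 2)), Rational(3, 2))), 64) = Mul(Mul(6, Pow(Mul(Rational(1, 16), Pow(Add(1, 256), 2)), Rational(3, 2))), 64) = Mul(Mul(6, Pow(Mul(Rational(1, 16), Pow(257, 2)), Rational(3, 2))), 64) = Mul(Mul(6, Pow(Mul(Rational(1, 16), 66049), Rational(3, 2))), 64) = Mul(Mul(6, Pow(Rational(66049, 16), Rational(3, 2))), 64) = Mul(Mul(6, Rational(16974593, 64)), 64) = Mul(Rational(50923779, 32), 64) = 101847558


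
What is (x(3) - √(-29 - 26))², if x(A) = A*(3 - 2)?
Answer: (3 - I*√55)² ≈ -46.0 - 44.497*I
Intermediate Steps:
x(A) = A (x(A) = A*1 = A)
(x(3) - √(-29 - 26))² = (3 - √(-29 - 26))² = (3 - √(-55))² = (3 - I*√55)²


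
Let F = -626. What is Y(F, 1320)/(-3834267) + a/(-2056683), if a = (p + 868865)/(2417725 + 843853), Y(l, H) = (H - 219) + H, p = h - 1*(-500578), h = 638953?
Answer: -2707974376817431/4286730971894732943 ≈ -0.00063171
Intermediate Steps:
p = 1139531 (p = 638953 - 1*(-500578) = 638953 + 500578 = 1139531)
Y(l, H) = -219 + 2*H (Y(l, H) = (-219 + H) + H = -219 + 2*H)
a = 1004198/1630789 (a = (1139531 + 868865)/(2417725 + 843853) = 2008396/3261578 = 2008396*(1/3261578) = 1004198/1630789 ≈ 0.61577)
Y(F, 1320)/(-3834267) + a/(-2056683) = (-219 + 2*1320)/(-3834267) + (1004198/1630789)/(-2056683) = (-219 + 2640)*(-1/3834267) + (1004198/1630789)*(-1/2056683) = 2421*(-1/3834267) - 1004198/3354016012887 = -807/1278089 - 1004198/3354016012887 = -2707974376817431/4286730971894732943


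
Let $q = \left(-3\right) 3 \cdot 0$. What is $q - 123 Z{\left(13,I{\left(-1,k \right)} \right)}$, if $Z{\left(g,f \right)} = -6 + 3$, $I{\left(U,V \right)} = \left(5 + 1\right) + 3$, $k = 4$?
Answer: $369$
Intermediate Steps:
$q = 0$ ($q = \left(-9\right) 0 = 0$)
$I{\left(U,V \right)} = 9$ ($I{\left(U,V \right)} = 6 + 3 = 9$)
$Z{\left(g,f \right)} = -3$
$q - 123 Z{\left(13,I{\left(-1,k \right)} \right)} = 0 - -369 = 0 + 369 = 369$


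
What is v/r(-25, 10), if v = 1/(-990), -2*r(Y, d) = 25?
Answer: 1/12375 ≈ 8.0808e-5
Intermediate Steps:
r(Y, d) = -25/2 (r(Y, d) = -½*25 = -25/2)
v = -1/990 ≈ -0.0010101
v/r(-25, 10) = -1/(990*(-25/2)) = -1/990*(-2/25) = 1/12375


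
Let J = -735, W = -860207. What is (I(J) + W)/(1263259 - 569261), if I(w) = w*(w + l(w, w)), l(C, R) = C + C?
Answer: 380234/346999 ≈ 1.0958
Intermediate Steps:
l(C, R) = 2*C
I(w) = 3*w**2 (I(w) = w*(w + 2*w) = w*(3*w) = 3*w**2)
(I(J) + W)/(1263259 - 569261) = (3*(-735)**2 - 860207)/(1263259 - 569261) = (3*540225 - 860207)/693998 = (1620675 - 860207)*(1/693998) = 760468*(1/693998) = 380234/346999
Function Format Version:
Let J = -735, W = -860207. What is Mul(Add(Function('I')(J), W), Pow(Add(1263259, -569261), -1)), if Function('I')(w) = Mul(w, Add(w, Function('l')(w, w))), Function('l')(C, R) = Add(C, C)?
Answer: Rational(380234, 346999) ≈ 1.0958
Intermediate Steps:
Function('l')(C, R) = Mul(2, C)
Function('I')(w) = Mul(3, Pow(w, 2)) (Function('I')(w) = Mul(w, Add(w, Mul(2, w))) = Mul(w, Mul(3, w)) = Mul(3, Pow(w, 2)))
Mul(Add(Function('I')(J), W), Pow(Add(1263259, -569261), -1)) = Mul(Add(Mul(3, Pow(-735, 2)), -860207), Pow(Add(1263259, -569261), -1)) = Mul(Add(Mul(3, 540225), -860207), Pow(693998, -1)) = Mul(Add(1620675, -860207), Rational(1, 693998)) = Mul(760468, Rational(1, 693998)) = Rational(380234, 346999)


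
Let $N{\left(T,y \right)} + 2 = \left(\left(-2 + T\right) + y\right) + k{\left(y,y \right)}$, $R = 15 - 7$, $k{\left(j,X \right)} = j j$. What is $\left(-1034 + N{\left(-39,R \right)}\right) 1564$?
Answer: $-1571820$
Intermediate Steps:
$k{\left(j,X \right)} = j^{2}$
$R = 8$ ($R = 15 - 7 = 8$)
$N{\left(T,y \right)} = -4 + T + y + y^{2}$ ($N{\left(T,y \right)} = -2 + \left(\left(\left(-2 + T\right) + y\right) + y^{2}\right) = -2 + \left(\left(-2 + T + y\right) + y^{2}\right) = -2 + \left(-2 + T + y + y^{2}\right) = -4 + T + y + y^{2}$)
$\left(-1034 + N{\left(-39,R \right)}\right) 1564 = \left(-1034 + \left(-4 - 39 + 8 + 8^{2}\right)\right) 1564 = \left(-1034 + \left(-4 - 39 + 8 + 64\right)\right) 1564 = \left(-1034 + 29\right) 1564 = \left(-1005\right) 1564 = -1571820$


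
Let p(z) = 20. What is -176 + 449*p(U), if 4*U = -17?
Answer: 8804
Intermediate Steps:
U = -17/4 (U = (1/4)*(-17) = -17/4 ≈ -4.2500)
-176 + 449*p(U) = -176 + 449*20 = -176 + 8980 = 8804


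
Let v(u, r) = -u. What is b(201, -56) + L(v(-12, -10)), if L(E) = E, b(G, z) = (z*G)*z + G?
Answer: 630549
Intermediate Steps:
b(G, z) = G + G*z² (b(G, z) = (G*z)*z + G = G*z² + G = G + G*z²)
b(201, -56) + L(v(-12, -10)) = 201*(1 + (-56)²) - 1*(-12) = 201*(1 + 3136) + 12 = 201*3137 + 12 = 630537 + 12 = 630549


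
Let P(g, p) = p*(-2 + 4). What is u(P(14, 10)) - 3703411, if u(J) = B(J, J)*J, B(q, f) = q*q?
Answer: -3695411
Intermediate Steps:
P(g, p) = 2*p (P(g, p) = p*2 = 2*p)
B(q, f) = q²
u(J) = J³ (u(J) = J²*J = J³)
u(P(14, 10)) - 3703411 = (2*10)³ - 3703411 = 20³ - 3703411 = 8000 - 3703411 = -3695411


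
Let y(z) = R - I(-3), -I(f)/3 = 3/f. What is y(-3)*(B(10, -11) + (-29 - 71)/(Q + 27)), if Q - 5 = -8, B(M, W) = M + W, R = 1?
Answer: 31/3 ≈ 10.333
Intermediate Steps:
I(f) = -9/f
y(z) = -2 (y(z) = 1 - (-9)/(-3) = 1 - (-9)*(-1)/3 = 1 - 1*3 = 1 - 3 = -2)
Q = -3 (Q = 5 - 8 = -3)
y(-3)*(B(10, -11) + (-29 - 71)/(Q + 27)) = -2*((10 - 11) + (-29 - 71)/(-3 + 27)) = -2*(-1 - 100/24) = -2*(-1 - 100*1/24) = -2*(-1 - 25/6) = -2*(-31/6) = 31/3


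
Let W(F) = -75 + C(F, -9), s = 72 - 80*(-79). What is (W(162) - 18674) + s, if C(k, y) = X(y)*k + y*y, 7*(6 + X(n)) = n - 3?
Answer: -94680/7 ≈ -13526.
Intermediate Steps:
X(n) = -45/7 + n/7 (X(n) = -6 + (n - 3)/7 = -6 + (-3 + n)/7 = -6 + (-3/7 + n/7) = -45/7 + n/7)
s = 6392 (s = 72 + 6320 = 6392)
C(k, y) = y² + k*(-45/7 + y/7) (C(k, y) = (-45/7 + y/7)*k + y*y = k*(-45/7 + y/7) + y² = y² + k*(-45/7 + y/7))
W(F) = 6 - 54*F/7 (W(F) = -75 + ((-9)² + F*(-45 - 9)/7) = -75 + (81 + (⅐)*F*(-54)) = -75 + (81 - 54*F/7) = 6 - 54*F/7)
(W(162) - 18674) + s = ((6 - 54/7*162) - 18674) + 6392 = ((6 - 8748/7) - 18674) + 6392 = (-8706/7 - 18674) + 6392 = -139424/7 + 6392 = -94680/7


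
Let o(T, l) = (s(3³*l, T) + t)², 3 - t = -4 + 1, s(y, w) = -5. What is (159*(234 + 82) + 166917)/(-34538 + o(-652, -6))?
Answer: -217161/34537 ≈ -6.2878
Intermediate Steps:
t = 6 (t = 3 - (-4 + 1) = 3 - 1*(-3) = 3 + 3 = 6)
o(T, l) = 1 (o(T, l) = (-5 + 6)² = 1² = 1)
(159*(234 + 82) + 166917)/(-34538 + o(-652, -6)) = (159*(234 + 82) + 166917)/(-34538 + 1) = (159*316 + 166917)/(-34537) = (50244 + 166917)*(-1/34537) = 217161*(-1/34537) = -217161/34537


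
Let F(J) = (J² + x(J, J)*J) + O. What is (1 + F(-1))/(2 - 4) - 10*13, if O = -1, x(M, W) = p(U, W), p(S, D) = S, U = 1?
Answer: -130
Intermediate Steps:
x(M, W) = 1
F(J) = -1 + J + J² (F(J) = (J² + 1*J) - 1 = (J² + J) - 1 = (J + J²) - 1 = -1 + J + J²)
(1 + F(-1))/(2 - 4) - 10*13 = (1 + (-1 - 1 + (-1)²))/(2 - 4) - 10*13 = (1 + (-1 - 1 + 1))/(-2) - 130 = (1 - 1)*(-½) - 130 = 0*(-½) - 130 = 0 - 130 = -130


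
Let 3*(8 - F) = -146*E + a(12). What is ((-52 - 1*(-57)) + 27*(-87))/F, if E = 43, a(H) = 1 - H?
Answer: -7032/6313 ≈ -1.1139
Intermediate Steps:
F = 6313/3 (F = 8 - (-146*43 + (1 - 1*12))/3 = 8 - (-6278 + (1 - 12))/3 = 8 - (-6278 - 11)/3 = 8 - 1/3*(-6289) = 8 + 6289/3 = 6313/3 ≈ 2104.3)
((-52 - 1*(-57)) + 27*(-87))/F = ((-52 - 1*(-57)) + 27*(-87))/(6313/3) = ((-52 + 57) - 2349)*(3/6313) = (5 - 2349)*(3/6313) = -2344*3/6313 = -7032/6313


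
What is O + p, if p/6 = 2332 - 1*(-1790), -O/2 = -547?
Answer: 25826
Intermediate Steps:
O = 1094 (O = -2*(-547) = 1094)
p = 24732 (p = 6*(2332 - 1*(-1790)) = 6*(2332 + 1790) = 6*4122 = 24732)
O + p = 1094 + 24732 = 25826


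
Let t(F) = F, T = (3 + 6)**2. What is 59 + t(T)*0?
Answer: 59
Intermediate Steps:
T = 81 (T = 9**2 = 81)
59 + t(T)*0 = 59 + 81*0 = 59 + 0 = 59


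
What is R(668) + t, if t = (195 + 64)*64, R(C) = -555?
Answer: 16021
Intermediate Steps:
t = 16576 (t = 259*64 = 16576)
R(668) + t = -555 + 16576 = 16021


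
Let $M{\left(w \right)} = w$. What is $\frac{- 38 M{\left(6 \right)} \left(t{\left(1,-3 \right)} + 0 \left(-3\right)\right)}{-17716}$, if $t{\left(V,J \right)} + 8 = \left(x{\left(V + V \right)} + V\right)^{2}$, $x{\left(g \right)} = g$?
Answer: $\frac{57}{4429} \approx 0.01287$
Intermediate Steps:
$t{\left(V,J \right)} = -8 + 9 V^{2}$ ($t{\left(V,J \right)} = -8 + \left(\left(V + V\right) + V\right)^{2} = -8 + \left(2 V + V\right)^{2} = -8 + \left(3 V\right)^{2} = -8 + 9 V^{2}$)
$\frac{- 38 M{\left(6 \right)} \left(t{\left(1,-3 \right)} + 0 \left(-3\right)\right)}{-17716} = \frac{\left(-38\right) 6 \left(\left(-8 + 9 \cdot 1^{2}\right) + 0 \left(-3\right)\right)}{-17716} = - 228 \left(\left(-8 + 9 \cdot 1\right) + 0\right) \left(- \frac{1}{17716}\right) = - 228 \left(\left(-8 + 9\right) + 0\right) \left(- \frac{1}{17716}\right) = - 228 \left(1 + 0\right) \left(- \frac{1}{17716}\right) = \left(-228\right) 1 \left(- \frac{1}{17716}\right) = \left(-228\right) \left(- \frac{1}{17716}\right) = \frac{57}{4429}$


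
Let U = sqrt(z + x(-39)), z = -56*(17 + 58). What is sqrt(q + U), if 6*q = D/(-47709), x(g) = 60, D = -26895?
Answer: sqrt(10560770 + 674414424*I*sqrt(115))/10602 ≈ 5.6761 + 5.6678*I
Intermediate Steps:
q = 8965/95418 (q = (-26895/(-47709))/6 = (-26895*(-1/47709))/6 = (1/6)*(8965/15903) = 8965/95418 ≈ 0.093955)
z = -4200 (z = -56*75 = -4200)
U = 6*I*sqrt(115) (U = sqrt(-4200 + 60) = sqrt(-4140) = 6*I*sqrt(115) ≈ 64.343*I)
sqrt(q + U) = sqrt(8965/95418 + 6*I*sqrt(115))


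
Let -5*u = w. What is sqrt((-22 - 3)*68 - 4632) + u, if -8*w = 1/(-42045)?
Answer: -1/1681800 + 2*I*sqrt(1583) ≈ -5.946e-7 + 79.574*I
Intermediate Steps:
w = 1/336360 (w = -1/8/(-42045) = -1/8*(-1/42045) = 1/336360 ≈ 2.9730e-6)
u = -1/1681800 (u = -1/5*1/336360 = -1/1681800 ≈ -5.9460e-7)
sqrt((-22 - 3)*68 - 4632) + u = sqrt((-22 - 3)*68 - 4632) - 1/1681800 = sqrt(-25*68 - 4632) - 1/1681800 = sqrt(-1700 - 4632) - 1/1681800 = sqrt(-6332) - 1/1681800 = 2*I*sqrt(1583) - 1/1681800 = -1/1681800 + 2*I*sqrt(1583)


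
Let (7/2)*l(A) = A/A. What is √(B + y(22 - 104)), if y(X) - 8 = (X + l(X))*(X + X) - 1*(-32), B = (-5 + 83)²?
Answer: 2*√239183/7 ≈ 139.73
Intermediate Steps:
l(A) = 2/7 (l(A) = 2*(A/A)/7 = (2/7)*1 = 2/7)
B = 6084 (B = 78² = 6084)
y(X) = 40 + 2*X*(2/7 + X) (y(X) = 8 + ((X + 2/7)*(X + X) - 1*(-32)) = 8 + ((2/7 + X)*(2*X) + 32) = 8 + (2*X*(2/7 + X) + 32) = 8 + (32 + 2*X*(2/7 + X)) = 40 + 2*X*(2/7 + X))
√(B + y(22 - 104)) = √(6084 + (40 + 2*(22 - 104)² + 4*(22 - 104)/7)) = √(6084 + (40 + 2*(-82)² + (4/7)*(-82))) = √(6084 + (40 + 2*6724 - 328/7)) = √(6084 + (40 + 13448 - 328/7)) = √(6084 + 94088/7) = √(136676/7) = 2*√239183/7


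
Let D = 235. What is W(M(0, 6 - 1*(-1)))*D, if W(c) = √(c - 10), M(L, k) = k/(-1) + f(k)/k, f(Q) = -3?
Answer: 235*I*√854/7 ≈ 981.07*I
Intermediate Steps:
M(L, k) = -k - 3/k (M(L, k) = k/(-1) - 3/k = k*(-1) - 3/k = -k - 3/k)
W(c) = √(-10 + c)
W(M(0, 6 - 1*(-1)))*D = √(-10 + (-(6 - 1*(-1)) - 3/(6 - 1*(-1))))*235 = √(-10 + (-(6 + 1) - 3/(6 + 1)))*235 = √(-10 + (-1*7 - 3/7))*235 = √(-10 + (-7 - 3*⅐))*235 = √(-10 + (-7 - 3/7))*235 = √(-10 - 52/7)*235 = √(-122/7)*235 = (I*√854/7)*235 = 235*I*√854/7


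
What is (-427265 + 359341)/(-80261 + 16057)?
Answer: 16981/16051 ≈ 1.0579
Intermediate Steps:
(-427265 + 359341)/(-80261 + 16057) = -67924/(-64204) = -67924*(-1/64204) = 16981/16051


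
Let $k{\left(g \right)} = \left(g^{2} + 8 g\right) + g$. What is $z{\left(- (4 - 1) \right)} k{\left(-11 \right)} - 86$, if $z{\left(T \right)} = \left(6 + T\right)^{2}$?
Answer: $112$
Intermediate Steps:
$k{\left(g \right)} = g^{2} + 9 g$
$z{\left(- (4 - 1) \right)} k{\left(-11 \right)} - 86 = \left(6 - \left(4 - 1\right)\right)^{2} \left(- 11 \left(9 - 11\right)\right) - 86 = \left(6 - 3\right)^{2} \left(\left(-11\right) \left(-2\right)\right) - 86 = \left(6 - 3\right)^{2} \cdot 22 - 86 = 3^{2} \cdot 22 - 86 = 9 \cdot 22 - 86 = 198 - 86 = 112$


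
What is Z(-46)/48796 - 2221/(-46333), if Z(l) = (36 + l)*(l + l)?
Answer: 37750569/565216267 ≈ 0.066790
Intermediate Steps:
Z(l) = 2*l*(36 + l) (Z(l) = (36 + l)*(2*l) = 2*l*(36 + l))
Z(-46)/48796 - 2221/(-46333) = (2*(-46)*(36 - 46))/48796 - 2221/(-46333) = (2*(-46)*(-10))*(1/48796) - 2221*(-1/46333) = 920*(1/48796) + 2221/46333 = 230/12199 + 2221/46333 = 37750569/565216267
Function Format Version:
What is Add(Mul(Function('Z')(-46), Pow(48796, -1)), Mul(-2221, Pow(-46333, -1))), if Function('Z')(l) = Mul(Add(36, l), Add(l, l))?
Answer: Rational(37750569, 565216267) ≈ 0.066790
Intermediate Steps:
Function('Z')(l) = Mul(2, l, Add(36, l)) (Function('Z')(l) = Mul(Add(36, l), Mul(2, l)) = Mul(2, l, Add(36, l)))
Add(Mul(Function('Z')(-46), Pow(48796, -1)), Mul(-2221, Pow(-46333, -1))) = Add(Mul(Mul(2, -46, Add(36, -46)), Pow(48796, -1)), Mul(-2221, Pow(-46333, -1))) = Add(Mul(Mul(2, -46, -10), Rational(1, 48796)), Mul(-2221, Rational(-1, 46333))) = Add(Mul(920, Rational(1, 48796)), Rational(2221, 46333)) = Add(Rational(230, 12199), Rational(2221, 46333)) = Rational(37750569, 565216267)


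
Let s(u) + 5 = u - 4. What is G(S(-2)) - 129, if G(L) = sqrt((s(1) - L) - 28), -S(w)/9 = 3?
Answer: -129 + 3*I ≈ -129.0 + 3.0*I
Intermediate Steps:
S(w) = -27 (S(w) = -9*3 = -27)
s(u) = -9 + u (s(u) = -5 + (u - 4) = -5 + (-4 + u) = -9 + u)
G(L) = sqrt(-36 - L) (G(L) = sqrt(((-9 + 1) - L) - 28) = sqrt((-8 - L) - 28) = sqrt(-36 - L))
G(S(-2)) - 129 = sqrt(-36 - 1*(-27)) - 129 = sqrt(-36 + 27) - 129 = sqrt(-9) - 129 = 3*I - 129 = -129 + 3*I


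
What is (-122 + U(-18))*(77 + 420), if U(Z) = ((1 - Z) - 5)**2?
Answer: 36778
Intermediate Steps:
U(Z) = (-4 - Z)**2
(-122 + U(-18))*(77 + 420) = (-122 + (4 - 18)**2)*(77 + 420) = (-122 + (-14)**2)*497 = (-122 + 196)*497 = 74*497 = 36778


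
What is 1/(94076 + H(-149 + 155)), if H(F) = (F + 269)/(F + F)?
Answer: 12/1129187 ≈ 1.0627e-5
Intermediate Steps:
H(F) = (269 + F)/(2*F) (H(F) = (269 + F)/((2*F)) = (269 + F)*(1/(2*F)) = (269 + F)/(2*F))
1/(94076 + H(-149 + 155)) = 1/(94076 + (269 + (-149 + 155))/(2*(-149 + 155))) = 1/(94076 + (½)*(269 + 6)/6) = 1/(94076 + (½)*(⅙)*275) = 1/(94076 + 275/12) = 1/(1129187/12) = 12/1129187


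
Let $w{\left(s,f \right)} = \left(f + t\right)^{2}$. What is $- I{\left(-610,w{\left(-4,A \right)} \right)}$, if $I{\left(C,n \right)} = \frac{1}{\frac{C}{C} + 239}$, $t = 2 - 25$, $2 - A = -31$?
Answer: $- \frac{1}{240} \approx -0.0041667$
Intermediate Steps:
$A = 33$ ($A = 2 - -31 = 2 + 31 = 33$)
$t = -23$ ($t = 2 - 25 = -23$)
$w{\left(s,f \right)} = \left(-23 + f\right)^{2}$ ($w{\left(s,f \right)} = \left(f - 23\right)^{2} = \left(-23 + f\right)^{2}$)
$I{\left(C,n \right)} = \frac{1}{240}$ ($I{\left(C,n \right)} = \frac{1}{1 + 239} = \frac{1}{240}$)
$- I{\left(-610,w{\left(-4,A \right)} \right)} = \left(-1\right) \frac{1}{240} = - \frac{1}{240}$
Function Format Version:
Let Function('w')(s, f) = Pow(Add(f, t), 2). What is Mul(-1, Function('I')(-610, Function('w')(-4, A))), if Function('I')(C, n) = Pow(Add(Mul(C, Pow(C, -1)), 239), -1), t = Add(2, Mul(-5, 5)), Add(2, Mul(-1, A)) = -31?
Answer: Rational(-1, 240) ≈ -0.0041667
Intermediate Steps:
A = 33 (A = Add(2, Mul(-1, -31)) = Add(2, 31) = 33)
t = -23 (t = Add(2, -25) = -23)
Function('w')(s, f) = Pow(Add(-23, f), 2) (Function('w')(s, f) = Pow(Add(f, -23), 2) = Pow(Add(-23, f), 2))
Function('I')(C, n) = Rational(1, 240) (Function('I')(C, n) = Pow(Add(1, 239), -1) = Pow(240, -1) = Rational(1, 240))
Mul(-1, Function('I')(-610, Function('w')(-4, A))) = Mul(-1, Rational(1, 240)) = Rational(-1, 240)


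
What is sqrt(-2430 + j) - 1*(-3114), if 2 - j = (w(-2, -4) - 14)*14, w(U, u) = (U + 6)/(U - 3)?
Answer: 3114 + 4*I*sqrt(3470)/5 ≈ 3114.0 + 47.125*I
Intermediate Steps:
w(U, u) = (6 + U)/(-3 + U)
j = 1046/5 (j = 2 - ((6 - 2)/(-3 - 2) - 14)*14 = 2 - (4/(-5) - 14)*14 = 2 - (-1/5*4 - 14)*14 = 2 - (-4/5 - 14)*14 = 2 - (-74)*14/5 = 2 - 1*(-1036/5) = 2 + 1036/5 = 1046/5 ≈ 209.20)
sqrt(-2430 + j) - 1*(-3114) = sqrt(-2430 + 1046/5) - 1*(-3114) = sqrt(-11104/5) + 3114 = 4*I*sqrt(3470)/5 + 3114 = 3114 + 4*I*sqrt(3470)/5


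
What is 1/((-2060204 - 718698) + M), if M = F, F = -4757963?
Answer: -1/7536865 ≈ -1.3268e-7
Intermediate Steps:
M = -4757963
1/((-2060204 - 718698) + M) = 1/((-2060204 - 718698) - 4757963) = 1/(-2778902 - 4757963) = 1/(-7536865) = -1/7536865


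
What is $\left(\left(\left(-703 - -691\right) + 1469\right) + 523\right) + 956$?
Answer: $2936$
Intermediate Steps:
$\left(\left(\left(-703 - -691\right) + 1469\right) + 523\right) + 956 = \left(\left(\left(-703 + 691\right) + 1469\right) + 523\right) + 956 = \left(\left(-12 + 1469\right) + 523\right) + 956 = \left(1457 + 523\right) + 956 = 1980 + 956 = 2936$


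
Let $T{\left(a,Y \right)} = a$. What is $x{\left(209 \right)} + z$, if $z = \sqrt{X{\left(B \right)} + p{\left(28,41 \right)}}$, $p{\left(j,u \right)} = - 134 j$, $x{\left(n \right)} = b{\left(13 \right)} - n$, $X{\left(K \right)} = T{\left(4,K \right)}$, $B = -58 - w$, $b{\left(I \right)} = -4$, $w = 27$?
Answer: $-213 + 2 i \sqrt{937} \approx -213.0 + 61.221 i$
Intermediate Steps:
$B = -85$ ($B = -58 - 27 = -85$)
$X{\left(K \right)} = 4$
$x{\left(n \right)} = -4 - n$
$z = 2 i \sqrt{937}$ ($z = \sqrt{4 - 3752} = \sqrt{-3748} = 2 i \sqrt{937} \approx 61.221 i$)
$x{\left(209 \right)} + z = \left(-4 - 209\right) + 2 i \sqrt{937} = -213 + 2 i \sqrt{937}$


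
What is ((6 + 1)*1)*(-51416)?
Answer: -359912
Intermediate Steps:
((6 + 1)*1)*(-51416) = (7*1)*(-51416) = 7*(-51416) = -359912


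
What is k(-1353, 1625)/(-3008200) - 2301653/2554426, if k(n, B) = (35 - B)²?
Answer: -33454192313/19210560733 ≈ -1.7414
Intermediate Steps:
k(-1353, 1625)/(-3008200) - 2301653/2554426 = (-35 + 1625)²/(-3008200) - 2301653/2554426 = 1590²*(-1/3008200) - 2301653*1/2554426 = 2528100*(-1/3008200) - 2301653/2554426 = -25281/30082 - 2301653/2554426 = -33454192313/19210560733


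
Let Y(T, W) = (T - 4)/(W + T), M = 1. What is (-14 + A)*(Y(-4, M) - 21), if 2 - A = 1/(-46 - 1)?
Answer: 30965/141 ≈ 219.61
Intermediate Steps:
Y(T, W) = (-4 + T)/(T + W)
A = 95/47 (A = 2 - 1/(-46 - 1) = 2 - 1/(-47) = 2 - 1*(-1/47) = 2 + 1/47 = 95/47 ≈ 2.0213)
(-14 + A)*(Y(-4, M) - 21) = (-14 + 95/47)*((-4 - 4)/(-4 + 1) - 21) = -563*(-8/(-3) - 21)/47 = -563*(-1/3*(-8) - 21)/47 = -563*(8/3 - 21)/47 = -563/47*(-55/3) = 30965/141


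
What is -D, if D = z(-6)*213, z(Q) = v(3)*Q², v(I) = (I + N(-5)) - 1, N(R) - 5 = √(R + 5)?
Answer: -53676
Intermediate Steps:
N(R) = 5 + √(5 + R) (N(R) = 5 + √(R + 5) = 5 + √(5 + R))
v(I) = 4 + I (v(I) = (I + (5 + √(5 - 5))) - 1 = (I + (5 + √0)) - 1 = (I + (5 + 0)) - 1 = (I + 5) - 1 = (5 + I) - 1 = 4 + I)
z(Q) = 7*Q² (z(Q) = (4 + 3)*Q² = 7*Q²)
D = 53676 (D = (7*(-6)²)*213 = (7*36)*213 = 252*213 = 53676)
-D = -1*53676 = -53676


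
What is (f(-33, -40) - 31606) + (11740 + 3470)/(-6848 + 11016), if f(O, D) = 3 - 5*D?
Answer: -65436247/2084 ≈ -31399.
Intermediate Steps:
(f(-33, -40) - 31606) + (11740 + 3470)/(-6848 + 11016) = ((3 - 5*(-40)) - 31606) + (11740 + 3470)/(-6848 + 11016) = ((3 + 200) - 31606) + 15210/4168 = (203 - 31606) + 15210*(1/4168) = -31403 + 7605/2084 = -65436247/2084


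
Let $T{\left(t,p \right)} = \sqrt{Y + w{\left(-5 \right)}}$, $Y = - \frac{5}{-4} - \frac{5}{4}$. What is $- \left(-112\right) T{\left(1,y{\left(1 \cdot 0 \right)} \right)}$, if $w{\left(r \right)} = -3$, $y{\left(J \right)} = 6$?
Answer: $112 i \sqrt{3} \approx 193.99 i$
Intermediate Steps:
$Y = 0$ ($Y = \left(-5\right) \left(- \frac{1}{4}\right) - \frac{5}{4} = \frac{5}{4} - \frac{5}{4} = 0$)
$T{\left(t,p \right)} = i \sqrt{3}$ ($T{\left(t,p \right)} = \sqrt{0 - 3} = \sqrt{-3} = i \sqrt{3}$)
$- \left(-112\right) T{\left(1,y{\left(1 \cdot 0 \right)} \right)} = - \left(-112\right) i \sqrt{3} = 112 i \sqrt{3}$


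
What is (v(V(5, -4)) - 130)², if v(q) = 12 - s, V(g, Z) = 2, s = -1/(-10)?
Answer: 1394761/100 ≈ 13948.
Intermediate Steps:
s = ⅒ (s = -1*(-⅒) = ⅒ ≈ 0.10000)
v(q) = 119/10 (v(q) = 12 - 1*⅒ = 12 - ⅒ = 119/10)
(v(V(5, -4)) - 130)² = (119/10 - 130)² = (-1181/10)² = 1394761/100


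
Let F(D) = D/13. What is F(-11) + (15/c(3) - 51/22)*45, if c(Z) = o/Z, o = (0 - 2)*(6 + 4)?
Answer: -118069/572 ≈ -206.41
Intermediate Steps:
o = -20 (o = -2*10 = -20)
F(D) = D/13 (F(D) = D*(1/13) = D/13)
c(Z) = -20/Z
F(-11) + (15/c(3) - 51/22)*45 = (1/13)*(-11) + (15/((-20/3)) - 51/22)*45 = -11/13 + (15/((-20*⅓)) - 51*1/22)*45 = -11/13 + (15/(-20/3) - 51/22)*45 = -11/13 + (15*(-3/20) - 51/22)*45 = -11/13 + (-9/4 - 51/22)*45 = -11/13 - 201/44*45 = -11/13 - 9045/44 = -118069/572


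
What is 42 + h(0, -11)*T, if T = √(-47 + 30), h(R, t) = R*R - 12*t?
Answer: 42 + 132*I*√17 ≈ 42.0 + 544.25*I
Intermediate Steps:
h(R, t) = R² - 12*t
T = I*√17 (T = √(-17) = I*√17 ≈ 4.1231*I)
42 + h(0, -11)*T = 42 + (0² - 12*(-11))*(I*√17) = 42 + (0 + 132)*(I*√17) = 42 + 132*(I*√17) = 42 + 132*I*√17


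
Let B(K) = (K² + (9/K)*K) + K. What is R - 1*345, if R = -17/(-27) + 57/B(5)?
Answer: -120361/351 ≈ -342.91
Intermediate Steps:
B(K) = 9 + K + K² (B(K) = (K² + 9) + K = (9 + K²) + K = 9 + K + K²)
R = 734/351 (R = -17/(-27) + 57/(9 + 5 + 5²) = -17*(-1/27) + 57/(9 + 5 + 25) = 17/27 + 57/39 = 17/27 + 57*(1/39) = 17/27 + 19/13 = 734/351 ≈ 2.0912)
R - 1*345 = 734/351 - 1*345 = 734/351 - 345 = -120361/351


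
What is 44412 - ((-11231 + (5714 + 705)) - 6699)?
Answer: 55923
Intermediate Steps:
44412 - ((-11231 + (5714 + 705)) - 6699) = 44412 - ((-11231 + 6419) - 6699) = 44412 - (-4812 - 6699) = 44412 - 1*(-11511) = 44412 + 11511 = 55923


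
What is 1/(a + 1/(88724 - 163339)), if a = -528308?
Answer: -74615/39419701421 ≈ -1.8928e-6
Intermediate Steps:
1/(a + 1/(88724 - 163339)) = 1/(-528308 + 1/(88724 - 163339)) = 1/(-528308 + 1/(-74615)) = 1/(-528308 - 1/74615) = 1/(-39419701421/74615) = -74615/39419701421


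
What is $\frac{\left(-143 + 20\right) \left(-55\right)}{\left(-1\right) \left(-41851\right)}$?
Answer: $\frac{6765}{41851} \approx 0.16164$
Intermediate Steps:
$\frac{\left(-143 + 20\right) \left(-55\right)}{\left(-1\right) \left(-41851\right)} = \frac{\left(-123\right) \left(-55\right)}{41851} = 6765 \cdot \frac{1}{41851} = \frac{6765}{41851}$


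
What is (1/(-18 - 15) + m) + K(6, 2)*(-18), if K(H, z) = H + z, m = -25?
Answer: -5578/33 ≈ -169.03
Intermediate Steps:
(1/(-18 - 15) + m) + K(6, 2)*(-18) = (1/(-18 - 15) - 25) + (6 + 2)*(-18) = (1/(-33) - 25) + 8*(-18) = (-1/33 - 25) - 144 = -826/33 - 144 = -5578/33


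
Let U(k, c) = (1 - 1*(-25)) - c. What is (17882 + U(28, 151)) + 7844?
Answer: 25601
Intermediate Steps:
U(k, c) = 26 - c (U(k, c) = (1 + 25) - c = 26 - c)
(17882 + U(28, 151)) + 7844 = (17882 + (26 - 1*151)) + 7844 = (17882 + (26 - 151)) + 7844 = (17882 - 125) + 7844 = 17757 + 7844 = 25601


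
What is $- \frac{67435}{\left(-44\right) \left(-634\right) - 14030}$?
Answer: $- \frac{67435}{13866} \approx -4.8633$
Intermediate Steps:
$- \frac{67435}{\left(-44\right) \left(-634\right) - 14030} = - \frac{67435}{27896 - 14030} = - \frac{67435}{13866}$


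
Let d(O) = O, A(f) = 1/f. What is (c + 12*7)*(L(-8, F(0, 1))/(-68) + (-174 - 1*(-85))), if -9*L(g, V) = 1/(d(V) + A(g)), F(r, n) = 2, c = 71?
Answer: -6331843/459 ≈ -13795.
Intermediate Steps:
L(g, V) = -1/(9*(V + 1/g))
(c + 12*7)*(L(-8, F(0, 1))/(-68) + (-174 - 1*(-85))) = (71 + 12*7)*(-1*(-8)/(9 + 9*2*(-8))/(-68) + (-174 - 1*(-85))) = (71 + 84)*(-1*(-8)/(9 - 144)*(-1/68) + (-174 + 85)) = 155*(-1*(-8)/(-135)*(-1/68) - 89) = 155*(-1*(-8)*(-1/135)*(-1/68) - 89) = 155*(-8/135*(-1/68) - 89) = 155*(2/2295 - 89) = 155*(-204253/2295) = -6331843/459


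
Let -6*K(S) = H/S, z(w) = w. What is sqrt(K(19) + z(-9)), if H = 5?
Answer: I*sqrt(117534)/114 ≈ 3.0073*I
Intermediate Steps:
K(S) = -5/(6*S)
sqrt(K(19) + z(-9)) = sqrt(-5/6/19 - 9) = sqrt(-5/6*1/19 - 9) = sqrt(-5/114 - 9) = sqrt(-1031/114) = I*sqrt(117534)/114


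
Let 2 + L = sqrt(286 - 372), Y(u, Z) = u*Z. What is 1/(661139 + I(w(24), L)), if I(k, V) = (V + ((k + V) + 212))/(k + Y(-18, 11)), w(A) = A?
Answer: 1668050333/1102810905042205 + 29*I*sqrt(86)/1102810905042205 ≈ 1.5125e-6 + 2.4386e-13*I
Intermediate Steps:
Y(u, Z) = Z*u
L = -2 + I*sqrt(86) (L = -2 + sqrt(286 - 372) = -2 + sqrt(-86) = -2 + I*sqrt(86) ≈ -2.0 + 9.2736*I)
I(k, V) = (212 + k + 2*V)/(-198 + k) (I(k, V) = (V + ((k + V) + 212))/(k + 11*(-18)) = (V + ((V + k) + 212))/(k - 198) = (V + (212 + V + k))/(-198 + k) = (212 + k + 2*V)/(-198 + k))
1/(661139 + I(w(24), L)) = 1/(661139 + (212 + 24 + 2*(-2 + I*sqrt(86)))/(-198 + 24)) = 1/(661139 + (212 + 24 + (-4 + 2*I*sqrt(86)))/(-174)) = 1/(661139 - (232 + 2*I*sqrt(86))/174) = 1/(661139 + (-4/3 - I*sqrt(86)/87)) = 1/(1983413/3 - I*sqrt(86)/87)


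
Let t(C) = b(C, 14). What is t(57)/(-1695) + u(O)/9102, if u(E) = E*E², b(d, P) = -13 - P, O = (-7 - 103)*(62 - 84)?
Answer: 4003727900959/2571315 ≈ 1.5571e+6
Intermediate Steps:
O = 2420 (O = -110*(-22) = 2420)
u(E) = E³
t(C) = -27 (t(C) = -13 - 1*14 = -13 - 14 = -27)
t(57)/(-1695) + u(O)/9102 = -27/(-1695) + 2420³/9102 = -27*(-1/1695) + 14172488000*(1/9102) = 9/565 + 7086244000/4551 = 4003727900959/2571315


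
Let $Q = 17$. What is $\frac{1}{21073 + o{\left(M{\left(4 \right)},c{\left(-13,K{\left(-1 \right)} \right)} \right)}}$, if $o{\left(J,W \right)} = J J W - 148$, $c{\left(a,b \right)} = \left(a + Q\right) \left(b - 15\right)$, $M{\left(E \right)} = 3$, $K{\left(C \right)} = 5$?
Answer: $\frac{1}{20565} \approx 4.8626 \cdot 10^{-5}$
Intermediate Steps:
$c{\left(a,b \right)} = \left(-15 + b\right) \left(17 + a\right)$ ($c{\left(a,b \right)} = \left(a + 17\right) \left(b - 15\right) = \left(17 + a\right) \left(-15 + b\right) = \left(-15 + b\right) \left(17 + a\right)$)
$o{\left(J,W \right)} = -148 + W J^{2}$ ($o{\left(J,W \right)} = J^{2} W - 148 = W J^{2} - 148 = -148 + W J^{2}$)
$\frac{1}{21073 + o{\left(M{\left(4 \right)},c{\left(-13,K{\left(-1 \right)} \right)} \right)}} = \frac{1}{21073 + \left(-148 + \left(-255 - -195 + 17 \cdot 5 - 65\right) 3^{2}\right)} = \frac{1}{21073 + \left(-148 + \left(-255 + 195 + 85 - 65\right) 9\right)} = \frac{1}{21073 - 508} = \frac{1}{20565}$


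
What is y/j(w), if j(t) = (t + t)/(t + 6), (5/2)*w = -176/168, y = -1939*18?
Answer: 5113143/22 ≈ 2.3242e+5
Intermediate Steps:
y = -34902
w = -44/105 (w = 2*(-176/168)/5 = 2*(-176*1/168)/5 = (2/5)*(-22/21) = -44/105 ≈ -0.41905)
j(t) = 2*t/(6 + t) (j(t) = (2*t)/(6 + t) = 2*t/(6 + t))
y/j(w) = -34902/(2*(-44/105)/(6 - 44/105)) = -34902/(2*(-44/105)/(586/105)) = -34902/(2*(-44/105)*(105/586)) = -34902/(-44/293) = -34902*(-293/44) = 5113143/22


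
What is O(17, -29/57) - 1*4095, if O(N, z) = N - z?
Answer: -232417/57 ≈ -4077.5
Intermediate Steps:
O(17, -29/57) - 1*4095 = (17 - (-29)/57) - 1*4095 = (17 - (-29)/57) - 4095 = (17 - 1*(-29/57)) - 4095 = (17 + 29/57) - 4095 = 998/57 - 4095 = -232417/57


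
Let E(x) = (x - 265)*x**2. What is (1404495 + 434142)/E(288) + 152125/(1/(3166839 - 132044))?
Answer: 97858882765644293/211968 ≈ 4.6167e+11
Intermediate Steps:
E(x) = x**2*(-265 + x) (E(x) = (-265 + x)*x**2 = x**2*(-265 + x))
(1404495 + 434142)/E(288) + 152125/(1/(3166839 - 132044)) = (1404495 + 434142)/((288**2*(-265 + 288))) + 152125/(1/(3166839 - 132044)) = 1838637/((82944*23)) + 152125/(1/3034795) = 1838637/1907712 + 152125/(1/3034795) = 1838637*(1/1907712) + 152125*3034795 = 204293/211968 + 461668189375 = 97858882765644293/211968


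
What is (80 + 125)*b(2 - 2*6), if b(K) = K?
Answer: -2050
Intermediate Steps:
(80 + 125)*b(2 - 2*6) = (80 + 125)*(2 - 2*6) = 205*(2 - 12) = 205*(-10) = -2050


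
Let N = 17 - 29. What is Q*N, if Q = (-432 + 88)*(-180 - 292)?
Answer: -1948416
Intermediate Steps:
N = -12
Q = 162368 (Q = -344*(-472) = 162368)
Q*N = 162368*(-12) = -1948416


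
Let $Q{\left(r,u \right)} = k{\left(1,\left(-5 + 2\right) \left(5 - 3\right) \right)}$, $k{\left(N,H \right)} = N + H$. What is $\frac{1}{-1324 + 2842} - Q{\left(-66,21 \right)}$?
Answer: $\frac{7591}{1518} \approx 5.0007$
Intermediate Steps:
$k{\left(N,H \right)} = H + N$
$Q{\left(r,u \right)} = -5$ ($Q{\left(r,u \right)} = \left(-5 + 2\right) \left(5 - 3\right) + 1 = \left(-3\right) 2 + 1 = -6 + 1 = -5$)
$\frac{1}{-1324 + 2842} - Q{\left(-66,21 \right)} = \frac{1}{-1324 + 2842} - -5 = \frac{1}{1518} + 5 = \frac{7591}{1518}$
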